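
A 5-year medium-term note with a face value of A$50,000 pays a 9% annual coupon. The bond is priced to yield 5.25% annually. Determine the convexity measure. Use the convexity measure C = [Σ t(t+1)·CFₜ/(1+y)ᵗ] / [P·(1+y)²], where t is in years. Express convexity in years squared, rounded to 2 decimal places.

22.05

With y = 0.0525:
  t   CF        PV=CF/(1+0.0525)^t    t·PV        t(t+1)·PV
  1     4,500.00     4,275.5344     4,275.5344       8,551.0689
  2     4,500.00     4,062.2655     8,124.5310      24,373.5930
  3     4,500.00     3,859.6347    11,578.9040      46,315.6162
  4     4,500.00     3,667.1113    14,668.4453      73,342.2267
  5    54,500.00    42,197.4279   210,987.1395   1,265,922.8368
  Σ                 58,061.9739   249,634.5543   1,418,505.3416
P = 58,061.9739.
Convexity = Σ t(t+1)·PV / [P·(1+y)²] = 1,418,505.3416 / (58,061.9739 × 1.107756) = 22.05439.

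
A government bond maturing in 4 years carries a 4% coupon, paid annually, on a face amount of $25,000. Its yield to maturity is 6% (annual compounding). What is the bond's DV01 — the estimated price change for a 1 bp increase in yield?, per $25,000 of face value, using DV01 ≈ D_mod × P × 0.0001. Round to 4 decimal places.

$8.2660

Periodic yield y = 0.06.
  t   CF        PV=CF/(1+0.06)^t    t·PV
  1     1,000.00       943.3962       943.3962
  2     1,000.00       889.9964     1,779.9929
  3     1,000.00       839.6193     2,518.8578
  4    26,000.00    20,594.4352    82,377.7410
  Σ                 23,267.4472    87,619.9879
P = 23,267.4472; D_Mac = 3.76578 yrs; D_mod = 3.55262 yrs.
DV01 ≈ 3.55262 × 23,267.4472 × 0.0001 = 8.266037.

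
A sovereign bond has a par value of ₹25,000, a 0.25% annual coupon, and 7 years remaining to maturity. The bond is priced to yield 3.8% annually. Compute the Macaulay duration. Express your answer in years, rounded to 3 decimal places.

6.939 years

Periodic yield y = 0.038. Discount each cash flow and weight by its year:
  t   CF        PV=CF/(1+0.038)^t    t·PV
  1        62.50        60.2119        60.2119
  2        62.50        58.0077       116.0153
  3        62.50        55.8841       167.6522
  4        62.50        53.8382       215.3528
  5        62.50        51.8673       259.3363
  6        62.50        49.9685       299.8107
  7    25,062.50    19,303.8047   135,126.6330
  Σ                 19,633.5823   136,245.0122
Price P = Σ PV = 19,633.5823.
Macaulay duration = Σ(t·PV) / P = 136,245.0122 / 19,633.5823 = 6.93939 years.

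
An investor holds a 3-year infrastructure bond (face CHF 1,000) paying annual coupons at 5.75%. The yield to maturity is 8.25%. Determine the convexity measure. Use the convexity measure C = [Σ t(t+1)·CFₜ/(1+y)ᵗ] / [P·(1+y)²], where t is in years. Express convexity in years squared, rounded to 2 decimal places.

With y = 0.0825:
  t   CF        PV=CF/(1+0.0825)^t    t·PV        t(t+1)·PV
  1        57.50        53.1178        53.1178         106.2356
  2        57.50        49.0695        98.1391         294.4173
  3     1,057.50       833.6748     2,501.0243      10,004.0973
  Σ                    935.8621     2,652.2812      10,404.7501
P = 935.8621.
Convexity = Σ t(t+1)·PV / [P·(1+y)²] = 10,404.7501 / (935.8621 × 1.171806) = 9.48777.

9.49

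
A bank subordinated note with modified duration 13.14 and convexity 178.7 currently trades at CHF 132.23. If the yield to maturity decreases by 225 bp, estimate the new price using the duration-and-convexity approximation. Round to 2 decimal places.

CHF 177.31

Duration effect: -D_mod·Δy = -13.14 × (-0.0225) = +0.295650
Convexity effect: ½·C·(Δy)² = 0.5 × 178.7 × (-0.0225)² = +0.0452334375
ΔP/P ≈ +0.295650 + 0.0452334375 = +0.3408834375
New price ≈ 132.23 × (1 + 0.3408834375) = 177.305016940625.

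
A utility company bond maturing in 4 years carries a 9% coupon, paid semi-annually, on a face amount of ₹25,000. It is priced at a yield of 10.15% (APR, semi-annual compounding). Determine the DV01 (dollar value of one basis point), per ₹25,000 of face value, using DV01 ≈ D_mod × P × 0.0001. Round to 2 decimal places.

₹7.87

Periodic yield y = 0.05075.
  t   CF        PV=CF/(1+0.05075)^t    t·PV
  1     1,125.00     1,070.6638     1,070.6638
  2     1,125.00     1,018.9520     2,037.9040
  3     1,125.00       969.7378     2,909.2134
  4     1,125.00       922.9006     3,691.6024
  5     1,125.00       878.3256     4,391.6279
  6     1,125.00       835.9035     5,015.4208
  7     1,125.00       795.5303     5,568.7122
  8    26,125.00    17,581.7099   140,653.6791
  Σ                 24,073.7235   165,338.8237
P = 24,073.7235; D_Mac = 6.86802 half-year periods = 3.43401 yrs; D_mod = 3.26815 yrs.
DV01 ≈ 3.26815 × 24,073.7235 × 0.0001 = 7.867658.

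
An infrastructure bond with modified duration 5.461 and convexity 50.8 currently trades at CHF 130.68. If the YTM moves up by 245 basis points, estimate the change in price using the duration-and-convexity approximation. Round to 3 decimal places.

-CHF 15.492

Duration effect: -D_mod·Δy = -5.461 × (+0.0245) = -0.1337945
Convexity effect: ½·C·(Δy)² = 0.5 × 50.8 × (0.0245)² = +0.01524635
ΔP/P ≈ -0.1337945 + 0.01524635 = -0.11854815
ΔP ≈ 130.68 × (-0.11854815) = -15.491872242.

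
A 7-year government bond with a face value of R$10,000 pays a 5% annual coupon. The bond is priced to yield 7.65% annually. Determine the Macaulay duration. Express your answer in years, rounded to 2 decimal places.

Periodic yield y = 0.0765. Discount each cash flow and weight by its year:
  t   CF        PV=CF/(1+0.0765)^t    t·PV
  1       500.00       464.4682       464.4682
  2       500.00       431.4614       862.9228
  3       500.00       400.8002     1,202.4005
  4       500.00       372.3179     1,489.2714
  5       500.00       345.8596     1,729.2980
  6       500.00       321.2816     1,927.6894
  7    10,500.00     6,267.4526    43,872.1684
  Σ                  8,603.6414    51,548.2187
Price P = Σ PV = 8,603.6414.
Macaulay duration = Σ(t·PV) / P = 51,548.2187 / 8,603.6414 = 5.99144 years.

5.99 years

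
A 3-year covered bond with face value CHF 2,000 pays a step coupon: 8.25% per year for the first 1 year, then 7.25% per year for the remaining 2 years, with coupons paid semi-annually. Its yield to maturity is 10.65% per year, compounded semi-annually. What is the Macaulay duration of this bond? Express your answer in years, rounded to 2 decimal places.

Periodic yield y = 0.05325. Discount each cash flow and weight by its period:
  t   CF        PV=CF/(1+0.05325)^t    t·PV
  1        82.50        78.3290        78.3290
  2        82.50        74.3688       148.7377
  3        72.50        62.0503       186.1508
  4        72.50        58.9131       235.6525
  5        72.50        55.9346       279.6731
  6     2,072.50     1,518.1187     9,108.7123
  Σ                  1,847.7145    10,037.2553
Price P = Σ PV = 1,847.7145.
Macaulay duration = Σ(t·PV) / P = 10,037.2553 / 1,847.7145 = 5.43225 half-year periods.
In years: 5.43225 / 2 = 2.71613 years.

2.72 years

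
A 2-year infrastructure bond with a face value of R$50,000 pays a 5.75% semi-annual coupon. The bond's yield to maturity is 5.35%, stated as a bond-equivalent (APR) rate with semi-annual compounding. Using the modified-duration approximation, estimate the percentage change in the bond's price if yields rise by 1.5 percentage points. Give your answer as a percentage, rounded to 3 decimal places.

Periodic yield y = 0.02675. Modified duration first:
  t   CF        PV=CF/(1+0.02675)^t    t·PV
  1     1,437.50     1,400.0487     1,400.0487
  2     1,437.50     1,363.5731     2,727.1462
  3     1,437.50     1,328.0478     3,984.1435
  4    51,437.50    46,282.9472   185,131.7889
  Σ                 50,374.6169   193,243.1274
P = 50,374.6169; D_Mac = 3.83612 half-year periods = 1.91806 yrs; D_mod = 1.91806/(1+0.02675) = 1.86809 yrs.
ΔP/P ≈ -D_mod · Δy = -1.86809 × (+0.015) = -0.028021 = -2.8021%.

-2.802%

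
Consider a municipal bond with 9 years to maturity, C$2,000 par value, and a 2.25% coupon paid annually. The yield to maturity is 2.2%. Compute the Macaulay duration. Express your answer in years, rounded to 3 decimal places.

8.249 years

Periodic yield y = 0.022. Discount each cash flow and weight by its year:
  t   CF        PV=CF/(1+0.022)^t    t·PV
  1        45.00        44.0313        44.0313
  2        45.00        43.0835        86.1669
  3        45.00        42.1560       126.4681
  4        45.00        41.2486       164.9943
  5        45.00        40.3606       201.8032
  6        45.00        39.4918       236.9509
  7        45.00        38.6417       270.4919
  8        45.00        37.8099       302.4791
  9     2,045.00     1,681.2614    15,131.3529
  Σ                  2,008.0849    16,564.7387
Price P = Σ PV = 2,008.0849.
Macaulay duration = Σ(t·PV) / P = 16,564.7387 / 2,008.0849 = 8.24902 years.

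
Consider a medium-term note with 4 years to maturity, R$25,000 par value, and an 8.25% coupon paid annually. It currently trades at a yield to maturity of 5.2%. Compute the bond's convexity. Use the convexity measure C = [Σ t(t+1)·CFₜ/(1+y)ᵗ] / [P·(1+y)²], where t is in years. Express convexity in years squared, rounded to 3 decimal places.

15.606

With y = 0.052:
  t   CF        PV=CF/(1+0.052)^t    t·PV        t(t+1)·PV
  1     2,062.50     1,960.5513     1,960.5513       3,921.1027
  2     2,062.50     1,863.6419     3,727.2839      11,181.8517
  3     2,062.50     1,771.5228     5,314.5683      21,258.2732
  4    27,062.50    22,095.5570    88,382.2281     441,911.1404
  Σ                 27,691.2731    99,384.6316     478,272.3679
P = 27,691.2731.
Convexity = Σ t(t+1)·PV / [P·(1+y)²] = 478,272.3679 / (27,691.2731 × 1.106704) = 15.60633.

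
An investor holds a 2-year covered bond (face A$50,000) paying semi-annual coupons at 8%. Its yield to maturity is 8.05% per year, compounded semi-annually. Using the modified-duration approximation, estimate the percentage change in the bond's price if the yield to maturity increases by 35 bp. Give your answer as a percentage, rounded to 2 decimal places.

-0.64%

Periodic yield y = 0.04025. Modified duration first:
  t   CF        PV=CF/(1+0.04025)^t    t·PV
  1     2,000.00     1,922.6148     1,922.6148
  2     2,000.00     1,848.2238     3,696.4475
  3     2,000.00     1,776.7111     5,330.1334
  4    52,000.00    44,407.1034   177,628.4136
  Σ                 49,954.6530   188,577.6092
P = 49,954.6530; D_Mac = 3.77498 half-year periods = 1.88749 yrs; D_mod = 1.88749/(1+0.04025) = 1.81446 yrs.
ΔP/P ≈ -D_mod · Δy = -1.81446 × (+0.0035) = -0.006351 = -0.6351%.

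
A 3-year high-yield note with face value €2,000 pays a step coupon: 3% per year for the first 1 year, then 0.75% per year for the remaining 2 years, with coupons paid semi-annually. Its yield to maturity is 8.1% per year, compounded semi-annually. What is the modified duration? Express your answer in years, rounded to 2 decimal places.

2.80 years

Periodic yield y = 0.0405. First find Macaulay duration:
  t   CF        PV=CF/(1+0.0405)^t    t·PV
  1        30.00        28.8323        28.8323
  2        30.00        27.7100        55.4201
  3         7.50         6.6579        19.9736
  4         7.50         6.3987        25.5949
  5         7.50         6.1497        30.7483
  6     2,007.50     1,581.9875     9,491.9250
  Σ                  1,657.7361     9,652.4941
P = 1,657.7361; Macaulay duration = 9,652.4941 / 1,657.7361 = 5.82270 half-year periods = 2.91135 years.
Modified duration = D_Mac / (1 + y) = 2.91135 / 1.0405 = 2.79803 years.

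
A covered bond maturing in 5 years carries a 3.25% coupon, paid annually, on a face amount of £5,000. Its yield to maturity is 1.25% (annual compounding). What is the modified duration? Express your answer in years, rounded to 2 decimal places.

Periodic yield y = 0.0125. First find Macaulay duration:
  t   CF        PV=CF/(1+0.0125)^t    t·PV
  1       162.50       160.4938       160.4938
  2       162.50       158.5124       317.0248
  3       162.50       156.5555       469.6664
  4       162.50       154.6227       618.4908
  5     5,162.50     4,851.5991    24,257.9954
  Σ                  5,481.7835    25,823.6713
P = 5,481.7835; Macaulay duration = 25,823.6713 / 5,481.7835 = 4.71082 years.
Modified duration = D_Mac / (1 + y) = 4.71082 / 1.0125 = 4.65266 years.

4.65 years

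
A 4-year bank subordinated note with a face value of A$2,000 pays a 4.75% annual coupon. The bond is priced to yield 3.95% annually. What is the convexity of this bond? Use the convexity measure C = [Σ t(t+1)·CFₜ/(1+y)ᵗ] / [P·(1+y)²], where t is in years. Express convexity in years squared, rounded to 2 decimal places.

With y = 0.0395:
  t   CF        PV=CF/(1+0.0395)^t    t·PV        t(t+1)·PV
  1        95.00        91.3901        91.3901         182.7802
  2        95.00        87.9174       175.8347         527.5041
  3        95.00        84.5766       253.7297       1,014.9190
  4     2,095.00     1,794.2628     7,177.0512      35,885.2560
  Σ                  2,058.1468     7,698.0057      37,610.4592
P = 2,058.1468.
Convexity = Σ t(t+1)·PV / [P·(1+y)²] = 37,610.4592 / (2,058.1468 × 1.080560) = 16.91155.

16.91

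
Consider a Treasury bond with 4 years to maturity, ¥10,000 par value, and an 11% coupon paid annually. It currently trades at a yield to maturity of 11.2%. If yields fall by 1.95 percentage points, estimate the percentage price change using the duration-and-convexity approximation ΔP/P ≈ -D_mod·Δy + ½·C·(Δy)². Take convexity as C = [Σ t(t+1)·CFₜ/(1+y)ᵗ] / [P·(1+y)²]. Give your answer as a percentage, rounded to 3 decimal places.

+6.286%

With y = 0.112:
  t   CF        PV=CF/(1+0.112)^t    t·PV        t(t+1)·PV
  1     1,100.00       989.2086       989.2086       1,978.4173
  2     1,100.00       889.5761     1,779.1522       5,337.4567
  3     1,100.00       799.9785     2,399.9355       9,599.7422
  4    11,100.00     7,259.4519    29,037.8075     145,189.0373
  Σ                  9,938.2151    34,206.1038     162,104.6534
P = 9,938.2151; D_Mac = 3.44188 yrs; D_mod = 3.09521 yrs; C = 13.19099.
Duration effect: -3.09521 × (-0.0195) = +0.060357
Convexity effect: 0.5 × 13.19099 × (-0.0195)² = +0.0025079
ΔP/P ≈ +0.060357 + 0.0025079 = +0.062865 = +6.2865%.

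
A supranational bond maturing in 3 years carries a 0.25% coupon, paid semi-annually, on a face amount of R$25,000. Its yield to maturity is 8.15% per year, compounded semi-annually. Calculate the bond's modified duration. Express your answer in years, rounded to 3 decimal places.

2.872 years

Periodic yield y = 0.04075. First find Macaulay duration:
  t   CF        PV=CF/(1+0.04075)^t    t·PV
  1        31.25        30.0264        30.0264
  2        31.25        28.8508        57.7015
  3        31.25        27.7211        83.1634
  4        31.25        26.6357       106.5429
  5        31.25        25.5928       127.9640
  6    25,031.25    19,697.1785   118,183.0709
  Σ                 19,836.0053   118,588.4691
P = 19,836.0053; Macaulay duration = 118,588.4691 / 19,836.0053 = 5.97845 half-year periods = 2.98922 years.
Modified duration = D_Mac / (1 + y) = 2.98922 / 1.04075 = 2.87218 years.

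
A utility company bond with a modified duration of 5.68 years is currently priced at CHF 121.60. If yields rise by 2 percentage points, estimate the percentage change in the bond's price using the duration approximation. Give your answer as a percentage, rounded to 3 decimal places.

-11.360%

Duration approximation: ΔP/P ≈ -D_mod · Δy = -5.68 × (+0.02) = -0.113600.
As a percentage: -11.3600%.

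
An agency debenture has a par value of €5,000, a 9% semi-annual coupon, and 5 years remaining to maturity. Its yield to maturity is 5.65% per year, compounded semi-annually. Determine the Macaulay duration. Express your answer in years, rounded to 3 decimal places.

Periodic yield y = 0.02825. Discount each cash flow and weight by its period:
  t   CF        PV=CF/(1+0.02825)^t    t·PV
  1       225.00       218.8184       218.8184
  2       225.00       212.8066       425.6132
  3       225.00       206.9600       620.8799
  4       225.00       201.2740       805.0959
  5       225.00       195.7442       978.7211
  6       225.00       190.3664     1,142.1982
  7       225.00       185.1363     1,295.9538
  8       225.00       180.0499     1,440.3988
  9       225.00       175.1032     1,575.9287
  10    5,225.00     3,954.5686    39,545.6859
  Σ                  5,720.8274    48,049.2940
Price P = Σ PV = 5,720.8274.
Macaulay duration = Σ(t·PV) / P = 48,049.2940 / 5,720.8274 = 8.39901 half-year periods.
In years: 8.39901 / 2 = 4.19951 years.

4.200 years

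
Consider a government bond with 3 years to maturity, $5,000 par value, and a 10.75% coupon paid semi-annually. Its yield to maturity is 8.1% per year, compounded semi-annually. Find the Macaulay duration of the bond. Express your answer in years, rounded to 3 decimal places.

2.656 years

Periodic yield y = 0.0405. Discount each cash flow and weight by its period:
  t   CF        PV=CF/(1+0.0405)^t    t·PV
  1       268.75       258.2893       258.2893
  2       268.75       248.2357       496.4715
  3       268.75       238.5735       715.7205
  4       268.75       229.2874       917.1495
  5       268.75       220.3627     1,101.8134
  6     5,268.75     4,151.9784    24,911.8704
  Σ                  5,346.7270    28,401.3145
Price P = Σ PV = 5,346.7270.
Macaulay duration = Σ(t·PV) / P = 28,401.3145 / 5,346.7270 = 5.31191 half-year periods.
In years: 5.31191 / 2 = 2.65595 years.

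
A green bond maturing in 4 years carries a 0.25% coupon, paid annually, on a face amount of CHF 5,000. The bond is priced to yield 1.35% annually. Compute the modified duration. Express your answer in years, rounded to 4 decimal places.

3.9316 years

Periodic yield y = 0.0135. First find Macaulay duration:
  t   CF        PV=CF/(1+0.0135)^t    t·PV
  1        12.50        12.3335        12.3335
  2        12.50        12.1692        24.3384
  3        12.50        12.0071        36.0214
  4     5,012.50     4,750.7193    19,002.8773
  Σ                  4,787.2292    19,075.5706
P = 4,787.2292; Macaulay duration = 19,075.5706 / 4,787.2292 = 3.98468 years.
Modified duration = D_Mac / (1 + y) = 3.98468 / 1.0135 = 3.93160 years.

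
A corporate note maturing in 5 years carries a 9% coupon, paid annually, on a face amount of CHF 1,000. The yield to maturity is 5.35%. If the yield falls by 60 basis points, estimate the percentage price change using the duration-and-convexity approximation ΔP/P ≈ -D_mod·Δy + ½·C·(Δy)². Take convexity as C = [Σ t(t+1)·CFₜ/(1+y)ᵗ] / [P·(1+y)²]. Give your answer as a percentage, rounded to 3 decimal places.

+2.487%

With y = 0.0535:
  t   CF        PV=CF/(1+0.0535)^t    t·PV        t(t+1)·PV
  1        90.00        85.4295        85.4295         170.8590
  2        90.00        81.0911       162.1823         486.5469
  3        90.00        76.9731       230.9193         923.6770
  4        90.00        73.0642       292.2566       1,461.2830
  5     1,090.00       839.9507     4,199.7535      25,198.5211
  Σ                  1,156.5086     4,970.5412      28,240.8871
P = 1,156.5086; D_Mac = 4.29789 yrs; D_mod = 4.07963 yrs; C = 22.00191.
Duration effect: -4.07963 × (-0.006) = +0.024478
Convexity effect: 0.5 × 22.00191 × (-0.006)² = +0.0003960
ΔP/P ≈ +0.024478 + 0.0003960 = +0.024874 = +2.4874%.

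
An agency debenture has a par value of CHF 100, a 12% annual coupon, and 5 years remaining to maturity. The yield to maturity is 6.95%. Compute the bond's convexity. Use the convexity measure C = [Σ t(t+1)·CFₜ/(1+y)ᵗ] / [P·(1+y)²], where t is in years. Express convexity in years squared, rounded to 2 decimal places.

With y = 0.0695:
  t   CF        PV=CF/(1+0.0695)^t    t·PV        t(t+1)·PV
  1        12.00        11.2202        11.2202          22.4404
  2        12.00        10.4911        20.9821          62.9464
  3        12.00         9.8093        29.4280         117.7118
  4        12.00         9.1719        36.6875         183.4375
  5       112.00        80.0413       400.2064       2,401.2387
  Σ                    120.7337       498.5242       2,787.7748
P = 120.7337.
Convexity = Σ t(t+1)·PV / [P·(1+y)²] = 2,787.7748 / (120.7337 × 1.143830) = 20.18680.

20.19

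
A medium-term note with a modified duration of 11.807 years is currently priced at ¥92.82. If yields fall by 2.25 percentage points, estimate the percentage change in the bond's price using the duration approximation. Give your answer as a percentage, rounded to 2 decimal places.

+26.57%

Duration approximation: ΔP/P ≈ -D_mod · Δy = -11.807 × (-0.0225) = +0.2656575.
As a percentage: +26.56575%.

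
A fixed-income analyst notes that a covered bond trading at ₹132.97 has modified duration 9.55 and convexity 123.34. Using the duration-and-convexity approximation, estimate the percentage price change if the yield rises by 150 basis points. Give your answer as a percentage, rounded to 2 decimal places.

-12.94%

Duration effect: -D_mod·Δy = -9.55 × (+0.015) = -0.143250
Convexity effect: ½·C·(Δy)² = 0.5 × 123.34 × (0.015)² = +0.01387575
ΔP/P ≈ -0.143250 + 0.01387575 = -0.12937425
= -12.937425%.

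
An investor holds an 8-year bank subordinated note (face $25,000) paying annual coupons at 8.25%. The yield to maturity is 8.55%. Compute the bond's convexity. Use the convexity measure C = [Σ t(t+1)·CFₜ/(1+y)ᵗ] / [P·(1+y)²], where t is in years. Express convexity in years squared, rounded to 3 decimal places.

With y = 0.0855:
  t   CF        PV=CF/(1+0.0855)^t    t·PV        t(t+1)·PV
  1     2,062.50     1,900.0461     1,900.0461       3,800.0921
  2     2,062.50     1,750.3879     3,500.7758      10,502.3274
  3     2,062.50     1,612.5176     4,837.5529      19,350.2117
  4     2,062.50     1,485.5068     5,942.0272      29,710.1361
  5     2,062.50     1,368.5001     6,842.5003      41,055.0016
  6     2,062.50     1,260.7094     7,564.2564      52,949.7947
  7     2,062.50     1,161.4089     8,129.8625      65,038.9003
  8    27,062.50    14,038.7775   112,310.2201   1,010,791.9809
  Σ                 24,577.8543   151,027.2413   1,233,198.4449
P = 24,577.8543.
Convexity = Σ t(t+1)·PV / [P·(1+y)²] = 1,233,198.4449 / (24,577.8543 × 1.178310) = 42.58232.

42.582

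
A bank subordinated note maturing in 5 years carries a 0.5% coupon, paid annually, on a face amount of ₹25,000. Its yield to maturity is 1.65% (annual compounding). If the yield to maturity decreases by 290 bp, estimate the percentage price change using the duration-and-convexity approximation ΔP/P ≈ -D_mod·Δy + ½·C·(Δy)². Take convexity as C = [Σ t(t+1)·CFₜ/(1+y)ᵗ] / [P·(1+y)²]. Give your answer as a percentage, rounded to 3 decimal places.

+15.323%

With y = 0.0165:
  t   CF        PV=CF/(1+0.0165)^t    t·PV        t(t+1)·PV
  1       125.00       122.9710       122.9710         245.9420
  2       125.00       120.9749       241.9498         725.8494
  3       125.00       119.0112       357.0336       1,428.1345
  4       125.00       117.0794       468.3176       2,341.5880
  5    25,125.00    23,150.9680   115,754.8402     694,529.0414
  Σ                 23,631.0045   116,945.1122     699,270.5552
P = 23,631.0045; D_Mac = 4.94880 yrs; D_mod = 4.86847 yrs; C = 28.63837.
Duration effect: -4.86847 × (-0.029) = +0.141186
Convexity effect: 0.5 × 28.63837 × (-0.029)² = +0.0120424
ΔP/P ≈ +0.141186 + 0.0120424 = +0.153228 = +15.3228%.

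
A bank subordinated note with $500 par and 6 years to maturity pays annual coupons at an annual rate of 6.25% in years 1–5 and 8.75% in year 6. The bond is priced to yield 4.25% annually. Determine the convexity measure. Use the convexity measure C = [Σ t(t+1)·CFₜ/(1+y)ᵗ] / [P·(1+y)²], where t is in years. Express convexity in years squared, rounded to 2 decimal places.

With y = 0.0425:
  t   CF        PV=CF/(1+0.0425)^t    t·PV        t(t+1)·PV
  1        31.25        29.9760        29.9760          59.9520
  2        31.25        28.7540        57.5080         172.5239
  3        31.25        27.5818        82.7453         330.9810
  4        31.25        26.4573       105.8293         529.1463
  5        31.25        25.3787       126.8936         761.3616
  6       543.75       423.5873     2,541.5236      17,790.6649
  Σ                    561.7350     2,944.4756      19,644.6296
P = 561.7350.
Convexity = Σ t(t+1)·PV / [P·(1+y)²] = 19,644.6296 / (561.7350 × 1.086806) = 32.17809.

32.18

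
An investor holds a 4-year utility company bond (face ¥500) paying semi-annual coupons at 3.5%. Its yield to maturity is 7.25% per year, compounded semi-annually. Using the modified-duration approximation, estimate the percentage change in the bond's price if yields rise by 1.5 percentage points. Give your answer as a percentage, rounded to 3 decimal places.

Periodic yield y = 0.03625. Modified duration first:
  t   CF        PV=CF/(1+0.03625)^t    t·PV
  1         8.75         8.4439         8.4439
  2         8.75         8.1485        16.2970
  3         8.75         7.8635        23.5904
  4         8.75         7.5884        30.3536
  5         8.75         7.3229        36.6147
  6         8.75         7.0668        42.4006
  7         8.75         6.8196        47.7369
  8       508.75       382.6380     3,061.1038
  Σ                    435.8915     3,266.5410
P = 435.8915; D_Mac = 7.49393 half-year periods = 3.74697 yrs; D_mod = 3.74697/(1+0.03625) = 3.61589 yrs.
ΔP/P ≈ -D_mod · Δy = -3.61589 × (+0.015) = -0.054238 = -5.4238%.

-5.424%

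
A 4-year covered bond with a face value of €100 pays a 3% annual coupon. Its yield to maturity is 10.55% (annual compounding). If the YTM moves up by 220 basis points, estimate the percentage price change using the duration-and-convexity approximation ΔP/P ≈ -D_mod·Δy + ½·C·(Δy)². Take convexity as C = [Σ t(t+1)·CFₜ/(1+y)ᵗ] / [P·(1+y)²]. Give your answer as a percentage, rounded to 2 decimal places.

-7.19%

With y = 0.1055:
  t   CF        PV=CF/(1+0.1055)^t    t·PV        t(t+1)·PV
  1         3.00         2.7137         2.7137           5.4274
  2         3.00         2.4547         4.9095          14.7284
  3         3.00         2.2205         6.6614          26.6456
  4       103.00        68.9608       275.8432       1,379.2158
  Σ                     76.3497       290.1277       1,426.0173
P = 76.3497; D_Mac = 3.79999 yrs; D_mod = 3.43735 yrs; C = 15.28270.
Duration effect: -3.43735 × (+0.022) = -0.075622
Convexity effect: 0.5 × 15.28270 × (0.022)² = +0.0036984
ΔP/P ≈ -0.075622 + 0.0036984 = -0.071923 = -7.1923%.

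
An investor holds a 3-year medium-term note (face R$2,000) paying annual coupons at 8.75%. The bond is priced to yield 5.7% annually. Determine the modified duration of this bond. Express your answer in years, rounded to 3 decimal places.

Periodic yield y = 0.057. First find Macaulay duration:
  t   CF        PV=CF/(1+0.057)^t    t·PV
  1       175.00       165.5629       165.5629
  2       175.00       156.6347       313.2695
  3     2,175.00     1,841.7654     5,525.2961
  Σ                  2,163.9630     6,004.1284
P = 2,163.9630; Macaulay duration = 6,004.1284 / 2,163.9630 = 2.77460 years.
Modified duration = D_Mac / (1 + y) = 2.77460 / 1.057 = 2.62497 years.

2.625 years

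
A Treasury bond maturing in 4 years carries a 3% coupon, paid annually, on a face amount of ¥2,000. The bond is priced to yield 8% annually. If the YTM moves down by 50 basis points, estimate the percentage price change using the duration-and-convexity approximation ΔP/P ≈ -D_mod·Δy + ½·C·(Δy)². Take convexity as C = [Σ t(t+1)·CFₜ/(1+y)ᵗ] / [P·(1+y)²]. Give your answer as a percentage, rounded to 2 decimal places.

+1.78%

With y = 0.08:
  t   CF        PV=CF/(1+0.08)^t    t·PV        t(t+1)·PV
  1        60.00        55.5556        55.5556         111.1111
  2        60.00        51.4403       102.8807         308.6420
  3        60.00        47.6299       142.8898         571.5592
  4     2,060.00     1,514.1615     6,056.6460      30,283.2299
  Σ                  1,668.7873     6,357.9720      31,274.5422
P = 1,668.7873; D_Mac = 3.80994 yrs; D_mod = 3.52772 yrs; C = 16.06728.
Duration effect: -3.52772 × (-0.005) = +0.017639
Convexity effect: 0.5 × 16.06728 × (-0.005)² = +0.0002008
ΔP/P ≈ +0.017639 + 0.0002008 = +0.017839 = +1.7839%.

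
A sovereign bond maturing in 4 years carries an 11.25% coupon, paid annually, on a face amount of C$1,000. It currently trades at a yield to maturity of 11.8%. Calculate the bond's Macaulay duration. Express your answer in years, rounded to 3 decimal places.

3.428 years

Periodic yield y = 0.118. Discount each cash flow and weight by its year:
  t   CF        PV=CF/(1+0.118)^t    t·PV
  1       112.50       100.6261       100.6261
  2       112.50        90.0055       180.0109
  3       112.50        80.5058       241.5174
  4     1,112.50       712.0866     2,848.3463
  Σ                    983.2240     3,370.5008
Price P = Σ PV = 983.2240.
Macaulay duration = Σ(t·PV) / P = 3,370.5008 / 983.2240 = 3.42801 years.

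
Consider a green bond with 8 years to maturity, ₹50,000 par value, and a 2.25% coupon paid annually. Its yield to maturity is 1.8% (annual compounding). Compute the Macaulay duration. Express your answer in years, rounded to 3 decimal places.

7.422 years

Periodic yield y = 0.018. Discount each cash flow and weight by its year:
  t   CF        PV=CF/(1+0.018)^t    t·PV
  1     1,125.00     1,105.1081     1,105.1081
  2     1,125.00     1,085.5678     2,171.1357
  3     1,125.00     1,066.3731     3,199.1194
  4     1,125.00     1,047.5178     4,190.0712
  5     1,125.00     1,028.9959     5,144.9794
  6     1,125.00     1,010.8014     6,064.8087
  7     1,125.00       992.9287     6,950.5011
  8    51,125.00    44,325.2401   354,601.9210
  Σ                 51,662.5330   383,427.6444
Price P = Σ PV = 51,662.5330.
Macaulay duration = Σ(t·PV) / P = 383,427.6444 / 51,662.5330 = 7.42177 years.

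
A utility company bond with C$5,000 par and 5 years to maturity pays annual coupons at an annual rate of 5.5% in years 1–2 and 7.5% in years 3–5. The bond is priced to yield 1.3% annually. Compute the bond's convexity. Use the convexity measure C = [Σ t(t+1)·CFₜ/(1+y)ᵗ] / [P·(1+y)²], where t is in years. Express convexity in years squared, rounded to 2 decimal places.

With y = 0.013:
  t   CF        PV=CF/(1+0.013)^t    t·PV        t(t+1)·PV
  1       275.00       271.4709       271.4709         542.9418
  2       275.00       267.9870       535.9741       1,607.9223
  3       375.00       360.7472     1,082.2415       4,328.9660
  4       375.00       356.1176     1,424.4706       7,122.3528
  5     5,375.00     5,038.8478    25,194.2391     151,165.4344
  Σ                  6,295.1705    28,508.3961     164,767.6173
P = 6,295.1705.
Convexity = Σ t(t+1)·PV / [P·(1+y)²] = 164,767.6173 / (6,295.1705 × 1.026169) = 25.50618.

25.51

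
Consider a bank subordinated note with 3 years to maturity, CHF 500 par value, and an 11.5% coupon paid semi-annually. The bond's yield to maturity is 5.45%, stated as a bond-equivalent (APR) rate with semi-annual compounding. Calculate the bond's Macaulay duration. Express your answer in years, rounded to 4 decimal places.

Periodic yield y = 0.02725. Discount each cash flow and weight by its period:
  t   CF        PV=CF/(1+0.02725)^t    t·PV
  1        28.75        27.9873        27.9873
  2        28.75        27.2449        54.4898
  3        28.75        26.5222        79.5666
  4        28.75        25.8186       103.2745
  5        28.75        25.1337       125.6687
  6       528.75       449.9803     2,699.8817
  Σ                    582.6871     3,090.8687
Price P = Σ PV = 582.6871.
Macaulay duration = Σ(t·PV) / P = 3,090.8687 / 582.6871 = 5.30451 half-year periods.
In years: 5.30451 / 2 = 2.65225 years.

2.6523 years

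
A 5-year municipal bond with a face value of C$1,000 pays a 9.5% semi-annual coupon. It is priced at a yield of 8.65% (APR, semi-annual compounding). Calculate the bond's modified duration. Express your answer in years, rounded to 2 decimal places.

3.94 years

Periodic yield y = 0.04325. First find Macaulay duration:
  t   CF        PV=CF/(1+0.04325)^t    t·PV
  1        47.50        45.5308        45.5308
  2        47.50        43.6432        87.2864
  3        47.50        41.8339       125.5017
  4        47.50        40.0996       160.3984
  5        47.50        38.4372       192.1860
  6        47.50        36.8437       221.0622
  7        47.50        35.3163       247.2139
  8        47.50        33.8522       270.8173
  9        47.50        32.4488       292.0388
  10    1,047.50       685.9147     6,859.1468
  Σ                  1,033.9203     8,501.1824
P = 1,033.9203; Macaulay duration = 8,501.1824 / 1,033.9203 = 8.22228 half-year periods = 4.11114 years.
Modified duration = D_Mac / (1 + y) = 4.11114 / 1.04325 = 3.94070 years.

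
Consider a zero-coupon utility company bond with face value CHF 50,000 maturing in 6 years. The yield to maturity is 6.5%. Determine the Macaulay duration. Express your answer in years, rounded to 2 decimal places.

A zero-coupon bond has a single cash flow at maturity, so its Macaulay duration equals its maturity: 6 years.

6.00 years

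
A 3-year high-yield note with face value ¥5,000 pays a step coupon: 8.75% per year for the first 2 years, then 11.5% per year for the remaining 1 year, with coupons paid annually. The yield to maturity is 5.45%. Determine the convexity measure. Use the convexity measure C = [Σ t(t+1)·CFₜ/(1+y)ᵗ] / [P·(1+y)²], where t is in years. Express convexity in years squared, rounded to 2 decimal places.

9.74

With y = 0.0545:
  t   CF        PV=CF/(1+0.0545)^t    t·PV        t(t+1)·PV
  1       437.50       414.8886       414.8886         829.7771
  2       437.50       393.4458       786.8916       2,360.6747
  3     5,575.00     4,754.5029    14,263.5088      57,054.0352
  Σ                  5,562.8373    15,465.2889      60,244.4870
P = 5,562.8373.
Convexity = Σ t(t+1)·PV / [P·(1+y)²] = 60,244.4870 / (5,562.8373 × 1.111970) = 9.73930.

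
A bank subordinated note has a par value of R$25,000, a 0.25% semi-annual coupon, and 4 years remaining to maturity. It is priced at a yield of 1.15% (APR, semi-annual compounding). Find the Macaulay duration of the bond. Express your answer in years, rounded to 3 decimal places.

Periodic yield y = 0.00575. Discount each cash flow and weight by its period:
  t   CF        PV=CF/(1+0.00575)^t    t·PV
  1        31.25        31.0713        31.0713
  2        31.25        30.8937        61.7874
  3        31.25        30.7171        92.1512
  4        31.25        30.5415       122.1659
  5        31.25        30.3669       151.8343
  6        31.25        30.1932       181.1595
  7        31.25        30.0206       210.1444
  8    25,031.25    23,909.0438   191,272.3505
  Σ                 24,122.8481   192,122.6644
Price P = Σ PV = 24,122.8481.
Macaulay duration = Σ(t·PV) / P = 192,122.6644 / 24,122.8481 = 7.96434 half-year periods.
In years: 7.96434 / 2 = 3.98217 years.

3.982 years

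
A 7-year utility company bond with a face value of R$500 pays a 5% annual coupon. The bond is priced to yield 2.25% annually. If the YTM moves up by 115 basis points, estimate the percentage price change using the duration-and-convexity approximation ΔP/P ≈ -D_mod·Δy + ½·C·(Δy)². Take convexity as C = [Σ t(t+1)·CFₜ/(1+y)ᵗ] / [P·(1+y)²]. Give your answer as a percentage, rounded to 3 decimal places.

-6.629%

With y = 0.0225:
  t   CF        PV=CF/(1+0.0225)^t    t·PV        t(t+1)·PV
  1        25.00        24.4499        24.4499          48.8998
  2        25.00        23.9119        47.8237         143.4712
  3        25.00        23.3857        70.1570         280.6282
  4        25.00        22.8711        91.4843         457.4217
  5        25.00        22.3678       111.8390         671.0342
  6        25.00        21.8756       131.2536         918.7755
  7       525.00       449.2790     3,144.9528      25,159.6221
  Σ                    588.1409     3,621.9604      27,679.8526
P = 588.1409; D_Mac = 6.15832 yrs; D_mod = 6.02281 yrs; C = 45.01485.
Duration effect: -6.02281 × (+0.0115) = -0.069262
Convexity effect: 0.5 × 45.01485 × (0.0115)² = +0.0029766
ΔP/P ≈ -0.069262 + 0.0029766 = -0.066286 = -6.6286%.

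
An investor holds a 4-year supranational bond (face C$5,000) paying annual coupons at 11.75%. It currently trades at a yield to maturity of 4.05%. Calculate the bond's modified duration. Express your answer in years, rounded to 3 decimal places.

3.348 years

Periodic yield y = 0.0405. First find Macaulay duration:
  t   CF        PV=CF/(1+0.0405)^t    t·PV
  1       587.50       564.6324       564.6324
  2       587.50       542.6549     1,085.3097
  3       587.50       521.5328     1,564.5984
  4     5,587.50     4,767.0444    19,068.1776
  Σ                  6,395.8645    22,282.7181
P = 6,395.8645; Macaulay duration = 22,282.7181 / 6,395.8645 = 3.48393 years.
Modified duration = D_Mac / (1 + y) = 3.48393 / 1.0405 = 3.34832 years.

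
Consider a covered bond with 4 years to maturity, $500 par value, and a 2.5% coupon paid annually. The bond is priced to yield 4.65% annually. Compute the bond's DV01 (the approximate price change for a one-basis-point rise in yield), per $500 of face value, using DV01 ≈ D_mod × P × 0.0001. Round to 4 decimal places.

Periodic yield y = 0.0465.
  t   CF        PV=CF/(1+0.0465)^t    t·PV
  1        12.50        11.9446        11.9446
  2        12.50        11.4138        22.8277
  3        12.50        10.9067        32.7200
  4       512.50       427.3040     1,709.2159
  Σ                    461.5691     1,776.7082
P = 461.5691; D_Mac = 3.84928 yrs; D_mod = 3.67824 yrs.
DV01 ≈ 3.67824 × 461.5691 × 0.0001 = 0.169776.

$0.1698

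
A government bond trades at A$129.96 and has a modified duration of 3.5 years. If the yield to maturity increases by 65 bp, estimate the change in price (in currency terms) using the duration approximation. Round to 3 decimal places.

Duration approximation: ΔP/P ≈ -D_mod · Δy = -3.5 × (+0.0065) = -0.022750.
ΔP ≈ 129.96 × (-0.022750) = -2.95659.

-A$2.957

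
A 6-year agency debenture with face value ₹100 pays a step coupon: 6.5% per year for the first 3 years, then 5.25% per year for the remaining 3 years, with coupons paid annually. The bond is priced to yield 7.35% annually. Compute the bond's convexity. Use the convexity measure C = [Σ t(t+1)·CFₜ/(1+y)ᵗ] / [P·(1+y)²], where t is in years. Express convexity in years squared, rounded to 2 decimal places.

With y = 0.0735:
  t   CF        PV=CF/(1+0.0735)^t    t·PV        t(t+1)·PV
  1         6.50         6.0550         6.0550          12.1099
  2         6.50         5.6404        11.2808          33.8423
  3         6.50         5.2542        15.7626          63.0505
  4         5.25         3.9532        15.8129          79.0644
  5         5.25         3.6826        18.4128         110.4766
  6       105.25        68.7717       412.6302       2,888.4117
  Σ                     93.3570       479.9543       3,186.9555
P = 93.3570.
Convexity = Σ t(t+1)·PV / [P·(1+y)²] = 3,186.9555 / (93.3570 × 1.152402) = 29.62271.

29.62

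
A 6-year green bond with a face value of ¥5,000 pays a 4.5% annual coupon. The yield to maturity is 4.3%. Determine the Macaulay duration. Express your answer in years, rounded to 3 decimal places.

Periodic yield y = 0.043. Discount each cash flow and weight by its year:
  t   CF        PV=CF/(1+0.043)^t    t·PV
  1       225.00       215.7239       215.7239
  2       225.00       206.8302       413.6604
  3       225.00       198.3031       594.9094
  4       225.00       190.1277       760.5106
  5       225.00       182.2892       911.4461
  6     5,225.00     4,058.6392    24,351.8351
  Σ                  5,051.9132    27,248.0855
Price P = Σ PV = 5,051.9132.
Macaulay duration = Σ(t·PV) / P = 27,248.0855 / 5,051.9132 = 5.39362 years.

5.394 years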